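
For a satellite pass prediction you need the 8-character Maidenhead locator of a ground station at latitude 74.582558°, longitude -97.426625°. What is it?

Shift to the Maidenhead origin (180°W, 90°S): lon 82.57337, lat 164.58256.
Field: lon ⌊82.57337/20⌋ = 4 → E; lat ⌊164.58256/10⌋ = 16 → Q.
Square: lon ⌊2.57337/2⌋ = 1; lat ⌊4.58256/1⌋ = 4.
Subsquare: lon ⌊0.57337/0.0833333⌋ = 6 → g; lat ⌊0.58256/0.0416667⌋ = 13 → n.
Extended square: lon ⌊0.07337/0.00833333⌋ = 8; lat ⌊0.04089/0.00416667⌋ = 9.

EQ14gn89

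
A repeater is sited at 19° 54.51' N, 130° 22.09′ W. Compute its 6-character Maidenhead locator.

CK49tv

Add 180° to longitude and 90° to latitude: 49.6318, 109.9085.
Field: 49.6318/20 → 2 → C, 109.9085/10 → 10 → K; chars CK.
Square: 9.6318/2 → 4, 9.9085/1 → 9; chars 49.
Subsquare: 1.6318/0.0833333 → 19 → t, 0.9085/0.0416667 → 21 → v; chars tv.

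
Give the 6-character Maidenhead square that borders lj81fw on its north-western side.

LJ81ex

Longitude subsquare f = 5; −1 → 4 = e.
Latitude subsquare w = 22; +1 → 23 = x.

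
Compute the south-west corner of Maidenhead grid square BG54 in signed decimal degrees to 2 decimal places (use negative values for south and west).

-26.00, -150.00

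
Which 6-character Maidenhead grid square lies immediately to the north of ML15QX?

ML16qa

Latitude subsquare x = 23; +1 → 24, wraps to 0 = a, carry into square.
Latitude square 5; +1 → 6.
The longitude characters are unchanged.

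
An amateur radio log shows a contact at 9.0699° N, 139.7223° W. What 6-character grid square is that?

CJ09db

Shift to the Maidenhead origin (180°W, 90°S): lon 40.2777, lat 99.0699.
Field (20°×10°, letters A–R): lon ⌊40.2777/20⌋ = 2 → C; lat ⌊99.0699/10⌋ = 9 → J.
Square (2°×1°, digits 0–9): lon ⌊0.2777/2⌋ = 0; lat ⌊9.0699/1⌋ = 9.
Subsquare (5′×2.5′, letters a–x): lon ⌊0.2777/0.0833333⌋ = 3 → d; lat ⌊0.0699/0.0416667⌋ = 1 → b.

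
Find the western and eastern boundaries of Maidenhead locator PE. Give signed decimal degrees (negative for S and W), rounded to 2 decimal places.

120.00, 140.00

Field P=15, E=4: +15·20° lon, +4·10° lat → SW at lon 120°, lat -50°.
Cell spans 20° lon × 10° lat.
west 120.00, east 140.00.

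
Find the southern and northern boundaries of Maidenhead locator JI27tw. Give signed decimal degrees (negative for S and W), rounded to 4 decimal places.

Field J=9, I=8: +9·20° lon, +8·10° lat → SW at lon 0°, lat -10°.
Square 2, 7: +2·2° lon, +7·1° lat → SW at lon 4°, lat -3°.
Subsquare t=19, w=22: +19·0.0833333° lon, +22·0.0416667° lat → SW at lon 5.58333°, lat -2.08333°.
Cell spans 0.0833333° lon × 0.0416667° lat.
south -2.0833, north -2.0417.

-2.0833, -2.0417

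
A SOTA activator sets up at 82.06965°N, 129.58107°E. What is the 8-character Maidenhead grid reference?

Offset from 180°W / 90°S: lon 309.58107°, lat 172.06965°.
Field (20°×10°, letters A–R): lon ⌊309.58107/20⌋ = 15 → P; lat ⌊172.06965/10⌋ = 17 → R.
Square (2°×1°, digits 0–9): lon ⌊9.58107/2⌋ = 4; lat ⌊2.06965/1⌋ = 2.
Subsquare (5′×2.5′, letters a–x): lon ⌊1.58107/0.0833333⌋ = 18 → s; lat ⌊0.06965/0.0416667⌋ = 1 → b.
Extended square (30″×15″, digits 0–9): lon ⌊0.08107/0.00833333⌋ = 9; lat ⌊0.02798/0.00416667⌋ = 6.

PR42sb96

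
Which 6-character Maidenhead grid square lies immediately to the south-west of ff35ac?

Longitude subsquare a = 0; −1 → -1, wraps to 23 = x, carry into square.
Longitude square 3; −1 → 2.
Latitude subsquare c = 2; −1 → 1 = b.

FF25xb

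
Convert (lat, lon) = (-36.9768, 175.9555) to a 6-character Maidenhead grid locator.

RF73xa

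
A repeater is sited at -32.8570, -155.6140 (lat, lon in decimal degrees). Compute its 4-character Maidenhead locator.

BF27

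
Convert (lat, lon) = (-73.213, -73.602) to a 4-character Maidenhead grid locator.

FB36

Shift to the Maidenhead origin (180°W, 90°S): lon 106.40, lat 16.79.
Field: 106.40/20 → 5 → F, 16.79/10 → 1 → B; chars FB.
Square: 6.40/2 → 3, 6.79/1 → 6; chars 36.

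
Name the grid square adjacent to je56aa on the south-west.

JE45xx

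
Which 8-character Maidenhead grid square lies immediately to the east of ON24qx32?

ON24qx42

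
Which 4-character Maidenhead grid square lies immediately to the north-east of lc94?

MC05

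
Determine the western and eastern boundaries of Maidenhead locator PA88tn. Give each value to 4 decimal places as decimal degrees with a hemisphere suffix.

137.5833° E, 137.6667° E

Field P=15, A=0: +15·20° lon, +0·10° lat → SW at lon 120°, lat -90°.
Square 8, 8: +8·2° lon, +8·1° lat → SW at lon 136°, lat -82°.
Subsquare t=19, n=13: +19·0.0833333° lon, +13·0.0416667° lat → SW at lon 137.583°, lat -81.4583°.
Cell spans 0.0833333° lon × 0.0416667° lat.
west 137.5833° E, east 137.6667° E.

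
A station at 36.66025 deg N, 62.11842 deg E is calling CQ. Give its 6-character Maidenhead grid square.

MM16bp

Shift to the Maidenhead origin (180°W, 90°S): lon 242.1184, lat 126.6602.
Field: 242.1184/20 → 12 → M, 126.6602/10 → 12 → M; chars MM.
Square: 2.1184/2 → 1, 6.6602/1 → 6; chars 16.
Subsquare: 0.1184/0.0833333 → 1 → b, 0.6602/0.0416667 → 15 → p; chars bp.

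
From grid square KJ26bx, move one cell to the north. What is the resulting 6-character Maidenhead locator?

Latitude subsquare x = 23; +1 → 24, wraps to 0 = a, carry into square.
Latitude square 6; +1 → 7.
The longitude characters are unchanged.

KJ27ba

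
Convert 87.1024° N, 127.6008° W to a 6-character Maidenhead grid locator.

Offset from 180°W / 90°S: lon 52.3992°, lat 177.1024°.
Field (20°×10°, letters A–R): 52.3992/20 → 2 → C, 177.1024/10 → 17 → R; chars CR.
Square (2°×1°, digits 0–9): 12.3992/2 → 6, 7.1024/1 → 7; chars 67.
Subsquare (5′×2.5′, letters a–x): 0.3992/0.0833333 → 4 → e, 0.1024/0.0416667 → 2 → c; chars ec.

CR67ec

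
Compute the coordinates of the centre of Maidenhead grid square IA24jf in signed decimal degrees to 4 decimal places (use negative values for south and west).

Field I=8, A=0: +8·20° lon, +0·10° lat → SW at lon -20°, lat -90°.
Square 2, 4: +2·2° lon, +4·1° lat → SW at lon -16°, lat -86°.
Subsquare j=9, f=5: +9·0.0833333° lon, +5·0.0416667° lat → SW at lon -15.25°, lat -85.7917°.
Cell spans 0.0833333° lon × 0.0416667° lat. Centre is SW corner plus half of each.
latitude -85.7708, longitude -15.2083.

-85.7708, -15.2083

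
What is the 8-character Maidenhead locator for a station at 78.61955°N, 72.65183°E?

Shift to the Maidenhead origin (180°W, 90°S): lon 252.65183, lat 168.61955.
Field: 252.65183/20 → 12 → M, 168.61955/10 → 16 → Q; chars MQ.
Square: 12.65183/2 → 6, 8.61955/1 → 8; chars 68.
Subsquare: 0.65183/0.0833333 → 7 → h, 0.61955/0.0416667 → 14 → o; chars ho.
Extended square: 0.06850/0.00833333 → 8, 0.03622/0.00416667 → 8; chars 88.

MQ68ho88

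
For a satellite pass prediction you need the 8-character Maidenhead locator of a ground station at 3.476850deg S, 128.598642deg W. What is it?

Add 180° to longitude and 90° to latitude: 51.40136, 86.52315.
Field: lon ⌊51.40136/20⌋ = 2 → C; lat ⌊86.52315/10⌋ = 8 → I.
Square: lon ⌊11.40136/2⌋ = 5; lat ⌊6.52315/1⌋ = 6.
Subsquare: lon ⌊1.40136/0.0833333⌋ = 16 → q; lat ⌊0.52315/0.0416667⌋ = 12 → m.
Extended square: lon ⌊0.06802/0.00833333⌋ = 8; lat ⌊0.02315/0.00416667⌋ = 5.

CI56qm85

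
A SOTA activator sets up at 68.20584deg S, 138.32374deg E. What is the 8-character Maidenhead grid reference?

Add 180° to longitude and 90° to latitude: 318.32374, 21.79416.
Field: lon ⌊318.32374/20⌋ = 15 → P; lat ⌊21.79416/10⌋ = 2 → C.
Square: lon ⌊18.32374/2⌋ = 9; lat ⌊1.79416/1⌋ = 1.
Subsquare: lon ⌊0.32374/0.0833333⌋ = 3 → d; lat ⌊0.79416/0.0416667⌋ = 19 → t.
Extended square: lon ⌊0.07374/0.00833333⌋ = 8; lat ⌊0.00249/0.00416667⌋ = 0.

PC91dt80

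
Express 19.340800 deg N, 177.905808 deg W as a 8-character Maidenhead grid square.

AK19bi11

Offset from 180°W / 90°S: lon 2.09419°, lat 109.34080°.
Field (20°×10°, letters A–R): 2.09419/20 → 0 → A, 109.34080/10 → 10 → K; chars AK.
Square (2°×1°, digits 0–9): 2.09419/2 → 1, 9.34080/1 → 9; chars 19.
Subsquare (5′×2.5′, letters a–x): 0.09419/0.0833333 → 1 → b, 0.34080/0.0416667 → 8 → i; chars bi.
Extended square (30″×15″, digits 0–9): 0.01086/0.00833333 → 1, 0.00747/0.00416667 → 1; chars 11.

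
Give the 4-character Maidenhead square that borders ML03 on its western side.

LL93

Longitude square 0; −1 → -1, wraps to 9, carry into field.
Longitude field M = 12; −1 → 11 = L.
The latitude characters are unchanged.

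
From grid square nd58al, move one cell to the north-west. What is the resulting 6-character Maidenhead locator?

ND48xm

Longitude subsquare a = 0; −1 → -1, wraps to 23 = x, carry into square.
Longitude square 5; −1 → 4.
Latitude subsquare l = 11; +1 → 12 = m.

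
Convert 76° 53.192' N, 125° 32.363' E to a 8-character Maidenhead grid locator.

PQ26sv42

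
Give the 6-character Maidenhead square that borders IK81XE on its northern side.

IK81xf

Latitude subsquare e = 4; +1 → 5 = f.
The longitude characters are unchanged.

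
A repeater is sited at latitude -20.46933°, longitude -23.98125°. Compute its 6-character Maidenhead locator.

Add 180° to longitude and 90° to latitude: 156.0188, 69.5307.
Field (20°×10°, letters A–R): lon ⌊156.0188/20⌋ = 7 → H; lat ⌊69.5307/10⌋ = 6 → G.
Square (2°×1°, digits 0–9): lon ⌊16.0188/2⌋ = 8; lat ⌊9.5307/1⌋ = 9.
Subsquare (5′×2.5′, letters a–x): lon ⌊0.0188/0.0833333⌋ = 0 → a; lat ⌊0.5307/0.0416667⌋ = 12 → m.

HG89am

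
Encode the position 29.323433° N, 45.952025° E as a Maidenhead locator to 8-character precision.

Offset from 180°W / 90°S: lon 225.95202°, lat 119.32343°.
Field: 225.95202/20 → 11 → L, 119.32343/10 → 11 → L; chars LL.
Square: 5.95202/2 → 2, 9.32343/1 → 9; chars 29.
Subsquare: 1.95202/0.0833333 → 23 → x, 0.32343/0.0416667 → 7 → h; chars xh.
Extended square: 0.03536/0.00833333 → 4, 0.03177/0.00416667 → 7; chars 47.

LL29xh47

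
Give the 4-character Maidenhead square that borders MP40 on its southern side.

Latitude square 0; −1 → -1, wraps to 9, carry into field.
Latitude field P = 15; −1 → 14 = O.
The longitude characters are unchanged.

MO49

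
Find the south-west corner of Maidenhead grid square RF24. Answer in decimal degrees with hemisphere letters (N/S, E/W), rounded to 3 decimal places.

Field R=17, F=5: +17·20° lon, +5·10° lat → SW at lon 160°, lat -40°.
Square 2, 4: +2·2° lon, +4·1° lat → SW at lon 164°, lat -36°.
latitude 36.000° S, longitude 164.000° E.

36.000° S, 164.000° E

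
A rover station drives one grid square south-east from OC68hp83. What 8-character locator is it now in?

OC68hp92

Longitude extended square 8; +1 → 9.
Latitude extended square 3; −1 → 2.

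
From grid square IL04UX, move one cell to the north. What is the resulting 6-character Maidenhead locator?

Latitude subsquare x = 23; +1 → 24, wraps to 0 = a, carry into square.
Latitude square 4; +1 → 5.
The longitude characters are unchanged.

IL05ua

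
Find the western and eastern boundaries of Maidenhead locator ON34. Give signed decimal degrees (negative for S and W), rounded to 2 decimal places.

Field O=14, N=13: +14·20° lon, +13·10° lat → SW at lon 100°, lat 40°.
Square 3, 4: +3·2° lon, +4·1° lat → SW at lon 106°, lat 44°.
Cell spans 2° lon × 1° lat.
west 106.00, east 108.00.

106.00, 108.00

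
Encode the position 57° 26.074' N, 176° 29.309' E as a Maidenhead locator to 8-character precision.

Offset from 180°W / 90°S: lon 356.48848°, lat 147.43457°.
Field: 356.48848/20 → 17 → R, 147.43457/10 → 14 → O; chars RO.
Square: 16.48848/2 → 8, 7.43457/1 → 7; chars 87.
Subsquare: 0.48848/0.0833333 → 5 → f, 0.43457/0.0416667 → 10 → k; chars fk.
Extended square: 0.07182/0.00833333 → 8, 0.01790/0.00416667 → 4; chars 84.

RO87fk84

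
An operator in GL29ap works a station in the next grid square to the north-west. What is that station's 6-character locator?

GL19xq

Longitude subsquare a = 0; −1 → -1, wraps to 23 = x, carry into square.
Longitude square 2; −1 → 1.
Latitude subsquare p = 15; +1 → 16 = q.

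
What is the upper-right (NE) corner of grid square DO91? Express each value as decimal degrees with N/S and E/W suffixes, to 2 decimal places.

52.00° N, 100.00° W

Field D=3, O=14: +3·20° lon, +14·10° lat → SW at lon -120°, lat 50°.
Square 9, 1: +9·2° lon, +1·1° lat → SW at lon -102°, lat 51°.
Cell spans 2° lon × 1° lat. NE corner is SW corner plus one full cell.
latitude 52.00° N, longitude 100.00° W.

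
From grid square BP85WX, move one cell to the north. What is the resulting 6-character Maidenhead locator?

BP86wa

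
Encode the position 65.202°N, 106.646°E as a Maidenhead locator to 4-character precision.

OP35

Offset from 180°W / 90°S: lon 286.65°, lat 155.20°.
Field (20°×10°, letters A–R): lon ⌊286.65/20⌋ = 14 → O; lat ⌊155.20/10⌋ = 15 → P.
Square (2°×1°, digits 0–9): lon ⌊6.65/2⌋ = 3; lat ⌊5.20/1⌋ = 5.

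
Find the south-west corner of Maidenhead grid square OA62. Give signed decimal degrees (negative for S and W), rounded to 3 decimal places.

-88.000, 112.000

Field O=14, A=0: +14·20° lon, +0·10° lat → SW at lon 100°, lat -90°.
Square 6, 2: +6·2° lon, +2·1° lat → SW at lon 112°, lat -88°.
latitude -88.000, longitude 112.000.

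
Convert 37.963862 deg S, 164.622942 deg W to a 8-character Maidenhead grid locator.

AF72qa58

Add 180° to longitude and 90° to latitude: 15.37706, 52.03614.
Field (20°×10°, letters A–R): lon ⌊15.37706/20⌋ = 0 → A; lat ⌊52.03614/10⌋ = 5 → F.
Square (2°×1°, digits 0–9): lon ⌊15.37706/2⌋ = 7; lat ⌊2.03614/1⌋ = 2.
Subsquare (5′×2.5′, letters a–x): lon ⌊1.37706/0.0833333⌋ = 16 → q; lat ⌊0.03614/0.0416667⌋ = 0 → a.
Extended square (30″×15″, digits 0–9): lon ⌊0.04372/0.00833333⌋ = 5; lat ⌊0.03614/0.00416667⌋ = 8.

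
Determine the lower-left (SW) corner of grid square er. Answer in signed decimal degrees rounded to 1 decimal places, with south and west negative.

Field E=4, R=17: +4·20° lon, +17·10° lat → SW at lon -100°, lat 80°.
latitude 80.0, longitude -100.0.

80.0, -100.0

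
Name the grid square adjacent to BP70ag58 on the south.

Latitude extended square 8; −1 → 7.
The longitude characters are unchanged.

BP70ag57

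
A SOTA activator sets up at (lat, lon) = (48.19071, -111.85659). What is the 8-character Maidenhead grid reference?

DN48be75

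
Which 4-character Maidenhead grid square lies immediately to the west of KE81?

Longitude square 8; −1 → 7.
The latitude characters are unchanged.

KE71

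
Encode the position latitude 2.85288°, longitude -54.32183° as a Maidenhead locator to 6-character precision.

GJ22uu

Add 180° to longitude and 90° to latitude: 125.6782, 92.8529.
Field (20°×10°, letters A–R): lon ⌊125.6782/20⌋ = 6 → G; lat ⌊92.8529/10⌋ = 9 → J.
Square (2°×1°, digits 0–9): lon ⌊5.6782/2⌋ = 2; lat ⌊2.8529/1⌋ = 2.
Subsquare (5′×2.5′, letters a–x): lon ⌊1.6782/0.0833333⌋ = 20 → u; lat ⌊0.8529/0.0416667⌋ = 20 → u.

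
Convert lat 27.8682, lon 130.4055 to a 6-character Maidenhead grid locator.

Shift to the Maidenhead origin (180°W, 90°S): lon 310.4055, lat 117.8682.
Field (20°×10°, letters A–R): lon ⌊310.4055/20⌋ = 15 → P; lat ⌊117.8682/10⌋ = 11 → L.
Square (2°×1°, digits 0–9): lon ⌊10.4055/2⌋ = 5; lat ⌊7.8682/1⌋ = 7.
Subsquare (5′×2.5′, letters a–x): lon ⌊0.4055/0.0833333⌋ = 4 → e; lat ⌊0.8682/0.0416667⌋ = 20 → u.

PL57eu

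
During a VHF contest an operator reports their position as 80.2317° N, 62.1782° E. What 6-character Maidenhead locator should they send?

MR10cf

Add 180° to longitude and 90° to latitude: 242.1782, 170.2317.
Field: lon ⌊242.1782/20⌋ = 12 → M; lat ⌊170.2317/10⌋ = 17 → R.
Square: lon ⌊2.1782/2⌋ = 1; lat ⌊0.2317/1⌋ = 0.
Subsquare: lon ⌊0.1782/0.0833333⌋ = 2 → c; lat ⌊0.2317/0.0416667⌋ = 5 → f.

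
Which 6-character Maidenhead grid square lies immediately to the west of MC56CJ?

Longitude subsquare c = 2; −1 → 1 = b.
The latitude characters are unchanged.

MC56bj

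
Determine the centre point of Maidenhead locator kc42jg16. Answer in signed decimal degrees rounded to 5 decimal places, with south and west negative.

Field K=10, C=2: +10·20° lon, +2·10° lat → SW at lon 20°, lat -70°.
Square 4, 2: +4·2° lon, +2·1° lat → SW at lon 28°, lat -68°.
Subsquare j=9, g=6: +9·0.0833333° lon, +6·0.0416667° lat → SW at lon 28.75°, lat -67.75°.
Extended square 1, 6: +1·0.00833333° lon, +6·0.00416667° lat → SW at lon 28.7583°, lat -67.725°.
Cell spans 0.00833333° lon × 0.00416667° lat. Centre is SW corner plus half of each.
latitude -67.72292, longitude 28.76250.

-67.72292, 28.76250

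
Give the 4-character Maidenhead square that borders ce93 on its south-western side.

Longitude square 9; −1 → 8.
Latitude square 3; −1 → 2.

CE82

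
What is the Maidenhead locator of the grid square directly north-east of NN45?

NN56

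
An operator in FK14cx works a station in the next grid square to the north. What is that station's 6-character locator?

Latitude subsquare x = 23; +1 → 24, wraps to 0 = a, carry into square.
Latitude square 4; +1 → 5.
The longitude characters are unchanged.

FK15ca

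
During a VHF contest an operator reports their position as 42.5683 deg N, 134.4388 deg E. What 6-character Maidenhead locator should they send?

PN72fn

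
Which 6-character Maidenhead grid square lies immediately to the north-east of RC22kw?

RC22lx

Longitude subsquare k = 10; +1 → 11 = l.
Latitude subsquare w = 22; +1 → 23 = x.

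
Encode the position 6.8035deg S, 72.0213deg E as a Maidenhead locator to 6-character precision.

Add 180° to longitude and 90° to latitude: 252.0213, 83.1965.
Field: 252.0213/20 → 12 → M, 83.1965/10 → 8 → I; chars MI.
Square: 12.0213/2 → 6, 3.1965/1 → 3; chars 63.
Subsquare: 0.0213/0.0833333 → 0 → a, 0.1965/0.0416667 → 4 → e; chars ae.

MI63ae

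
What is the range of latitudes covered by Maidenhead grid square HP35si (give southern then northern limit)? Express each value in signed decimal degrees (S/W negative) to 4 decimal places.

Field H=7, P=15: +7·20° lon, +15·10° lat → SW at lon -40°, lat 60°.
Square 3, 5: +3·2° lon, +5·1° lat → SW at lon -34°, lat 65°.
Subsquare s=18, i=8: +18·0.0833333° lon, +8·0.0416667° lat → SW at lon -32.5°, lat 65.3333°.
Cell spans 0.0833333° lon × 0.0416667° lat.
south 65.3333, north 65.3750.

65.3333, 65.3750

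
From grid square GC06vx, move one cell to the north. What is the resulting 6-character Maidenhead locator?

GC07va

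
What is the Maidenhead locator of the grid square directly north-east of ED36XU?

ED46av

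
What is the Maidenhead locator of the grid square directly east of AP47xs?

Longitude subsquare x = 23; +1 → 24, wraps to 0 = a, carry into square.
Longitude square 4; +1 → 5.
The latitude characters are unchanged.

AP57as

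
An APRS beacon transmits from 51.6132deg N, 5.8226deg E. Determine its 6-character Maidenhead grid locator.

Add 180° to longitude and 90° to latitude: 185.8226, 141.6132.
Field (20°×10°, letters A–R): lon ⌊185.8226/20⌋ = 9 → J; lat ⌊141.6132/10⌋ = 14 → O.
Square (2°×1°, digits 0–9): lon ⌊5.8226/2⌋ = 2; lat ⌊1.6132/1⌋ = 1.
Subsquare (5′×2.5′, letters a–x): lon ⌊1.8226/0.0833333⌋ = 21 → v; lat ⌊0.6132/0.0416667⌋ = 14 → o.

JO21vo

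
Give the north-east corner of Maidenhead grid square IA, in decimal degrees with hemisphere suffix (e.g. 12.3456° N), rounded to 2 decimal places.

80.00° S, 0.00° E

Field I=8, A=0: +8·20° lon, +0·10° lat → SW at lon -20°, lat -90°.
Cell spans 20° lon × 10° lat. NE corner is SW corner plus one full cell.
latitude 80.00° S, longitude 0.00° E.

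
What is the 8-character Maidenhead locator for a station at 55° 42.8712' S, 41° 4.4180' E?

LD04mg88

Shift to the Maidenhead origin (180°W, 90°S): lon 221.07363, lat 34.28548.
Field (20°×10°, letters A–R): 221.07363/20 → 11 → L, 34.28548/10 → 3 → D; chars LD.
Square (2°×1°, digits 0–9): 1.07363/2 → 0, 4.28548/1 → 4; chars 04.
Subsquare (5′×2.5′, letters a–x): 1.07363/0.0833333 → 12 → m, 0.28548/0.0416667 → 6 → g; chars mg.
Extended square (30″×15″, digits 0–9): 0.07363/0.00833333 → 8, 0.03548/0.00416667 → 8; chars 88.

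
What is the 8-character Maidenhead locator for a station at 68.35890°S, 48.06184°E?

Offset from 180°W / 90°S: lon 228.06184°, lat 21.64110°.
Field: 228.06184/20 → 11 → L, 21.64110/10 → 2 → C; chars LC.
Square: 8.06184/2 → 4, 1.64110/1 → 1; chars 41.
Subsquare: 0.06184/0.0833333 → 0 → a, 0.64110/0.0416667 → 15 → p; chars ap.
Extended square: 0.06184/0.00833333 → 7, 0.01610/0.00416667 → 3; chars 73.

LC41ap73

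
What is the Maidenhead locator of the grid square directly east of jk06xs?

Longitude subsquare x = 23; +1 → 24, wraps to 0 = a, carry into square.
Longitude square 0; +1 → 1.
The latitude characters are unchanged.

JK16as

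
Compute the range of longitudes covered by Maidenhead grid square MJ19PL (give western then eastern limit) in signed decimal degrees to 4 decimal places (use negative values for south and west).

63.2500, 63.3333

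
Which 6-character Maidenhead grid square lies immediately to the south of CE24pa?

CE23px

Latitude subsquare a = 0; −1 → -1, wraps to 23 = x, carry into square.
Latitude square 4; −1 → 3.
The longitude characters are unchanged.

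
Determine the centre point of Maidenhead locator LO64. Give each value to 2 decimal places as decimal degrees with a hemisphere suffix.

54.50° N, 53.00° E

Field L=11, O=14: +11·20° lon, +14·10° lat → SW at lon 40°, lat 50°.
Square 6, 4: +6·2° lon, +4·1° lat → SW at lon 52°, lat 54°.
Cell spans 2° lon × 1° lat. Centre is SW corner plus half of each.
latitude 54.50° N, longitude 53.00° E.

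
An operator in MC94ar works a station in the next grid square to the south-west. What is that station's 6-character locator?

Longitude subsquare a = 0; −1 → -1, wraps to 23 = x, carry into square.
Longitude square 9; −1 → 8.
Latitude subsquare r = 17; −1 → 16 = q.

MC84xq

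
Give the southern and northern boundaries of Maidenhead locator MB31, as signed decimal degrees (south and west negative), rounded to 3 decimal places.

Field M=12, B=1: +12·20° lon, +1·10° lat → SW at lon 60°, lat -80°.
Square 3, 1: +3·2° lon, +1·1° lat → SW at lon 66°, lat -79°.
Cell spans 2° lon × 1° lat.
south -79.000, north -78.000.

-79.000, -78.000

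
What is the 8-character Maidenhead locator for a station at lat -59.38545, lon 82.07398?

Shift to the Maidenhead origin (180°W, 90°S): lon 262.07398, lat 30.61455.
Field (20°×10°, letters A–R): lon ⌊262.07398/20⌋ = 13 → N; lat ⌊30.61455/10⌋ = 3 → D.
Square (2°×1°, digits 0–9): lon ⌊2.07398/2⌋ = 1; lat ⌊0.61455/1⌋ = 0.
Subsquare (5′×2.5′, letters a–x): lon ⌊0.07398/0.0833333⌋ = 0 → a; lat ⌊0.61455/0.0416667⌋ = 14 → o.
Extended square (30″×15″, digits 0–9): lon ⌊0.07398/0.00833333⌋ = 8; lat ⌊0.03122/0.00416667⌋ = 7.

ND10ao87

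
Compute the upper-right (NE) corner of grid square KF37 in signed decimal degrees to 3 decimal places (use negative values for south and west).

Field K=10, F=5: +10·20° lon, +5·10° lat → SW at lon 20°, lat -40°.
Square 3, 7: +3·2° lon, +7·1° lat → SW at lon 26°, lat -33°.
Cell spans 2° lon × 1° lat. NE corner is SW corner plus one full cell.
latitude -32.000, longitude 28.000.

-32.000, 28.000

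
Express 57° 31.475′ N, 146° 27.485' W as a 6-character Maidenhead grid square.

BO67sm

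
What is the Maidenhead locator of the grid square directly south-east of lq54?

LQ63

Longitude square 5; +1 → 6.
Latitude square 4; −1 → 3.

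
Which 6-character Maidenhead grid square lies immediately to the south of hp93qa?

HP92qx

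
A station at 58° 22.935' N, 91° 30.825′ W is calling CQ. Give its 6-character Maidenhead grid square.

EO48fj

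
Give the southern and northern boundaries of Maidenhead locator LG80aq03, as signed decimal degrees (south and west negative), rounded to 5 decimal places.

Field L=11, G=6: +11·20° lon, +6·10° lat → SW at lon 40°, lat -30°.
Square 8, 0: +8·2° lon, +0·1° lat → SW at lon 56°, lat -30°.
Subsquare a=0, q=16: +0·0.0833333° lon, +16·0.0416667° lat → SW at lon 56°, lat -29.3333°.
Extended square 0, 3: +0·0.00833333° lon, +3·0.00416667° lat → SW at lon 56°, lat -29.3208°.
Cell spans 0.00833333° lon × 0.00416667° lat.
south -29.32083, north -29.31667.

-29.32083, -29.31667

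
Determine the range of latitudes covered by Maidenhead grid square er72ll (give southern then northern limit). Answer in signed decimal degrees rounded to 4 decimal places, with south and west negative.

82.4583, 82.5000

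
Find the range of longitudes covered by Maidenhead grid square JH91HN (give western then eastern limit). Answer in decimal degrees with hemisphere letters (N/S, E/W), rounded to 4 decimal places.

18.5833° E, 18.6667° E

Field J=9, H=7: +9·20° lon, +7·10° lat → SW at lon 0°, lat -20°.
Square 9, 1: +9·2° lon, +1·1° lat → SW at lon 18°, lat -19°.
Subsquare h=7, n=13: +7·0.0833333° lon, +13·0.0416667° lat → SW at lon 18.5833°, lat -18.4583°.
Cell spans 0.0833333° lon × 0.0416667° lat.
west 18.5833° E, east 18.6667° E.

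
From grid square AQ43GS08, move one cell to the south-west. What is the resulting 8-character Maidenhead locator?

Longitude extended square 0; −1 → -1, wraps to 9, carry into subsquare.
Longitude subsquare g = 6; −1 → 5 = f.
Latitude extended square 8; −1 → 7.

AQ43fs97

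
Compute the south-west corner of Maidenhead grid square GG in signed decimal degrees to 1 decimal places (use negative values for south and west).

Field G=6, G=6: +6·20° lon, +6·10° lat → SW at lon -60°, lat -30°.
latitude -30.0, longitude -60.0.

-30.0, -60.0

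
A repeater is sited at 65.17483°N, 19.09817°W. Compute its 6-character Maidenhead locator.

IP05ke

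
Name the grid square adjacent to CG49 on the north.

CH40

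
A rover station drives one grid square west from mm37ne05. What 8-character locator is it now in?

MM37me95

Longitude extended square 0; −1 → -1, wraps to 9, carry into subsquare.
Longitude subsquare n = 13; −1 → 12 = m.
The latitude characters are unchanged.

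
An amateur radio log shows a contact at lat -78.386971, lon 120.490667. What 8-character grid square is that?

Shift to the Maidenhead origin (180°W, 90°S): lon 300.49067, lat 11.61303.
Field (20°×10°, letters A–R): 300.49067/20 → 15 → P, 11.61303/10 → 1 → B; chars PB.
Square (2°×1°, digits 0–9): 0.49067/2 → 0, 1.61303/1 → 1; chars 01.
Subsquare (5′×2.5′, letters a–x): 0.49067/0.0833333 → 5 → f, 0.61303/0.0416667 → 14 → o; chars fo.
Extended square (30″×15″, digits 0–9): 0.07400/0.00833333 → 8, 0.02970/0.00416667 → 7; chars 87.

PB01fo87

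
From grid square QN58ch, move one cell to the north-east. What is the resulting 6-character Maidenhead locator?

QN58di

Longitude subsquare c = 2; +1 → 3 = d.
Latitude subsquare h = 7; +1 → 8 = i.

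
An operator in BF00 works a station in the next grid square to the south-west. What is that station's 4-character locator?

Longitude square 0; −1 → -1, wraps to 9, carry into field.
Longitude field B = 1; −1 → 0 = A.
Latitude square 0; −1 → -1, wraps to 9, carry into field.
Latitude field F = 5; −1 → 4 = E.

AE99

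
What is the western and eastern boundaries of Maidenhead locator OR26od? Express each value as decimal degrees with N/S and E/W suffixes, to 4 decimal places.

105.1667° E, 105.2500° E

Field O=14, R=17: +14·20° lon, +17·10° lat → SW at lon 100°, lat 80°.
Square 2, 6: +2·2° lon, +6·1° lat → SW at lon 104°, lat 86°.
Subsquare o=14, d=3: +14·0.0833333° lon, +3·0.0416667° lat → SW at lon 105.167°, lat 86.125°.
Cell spans 0.0833333° lon × 0.0416667° lat.
west 105.1667° E, east 105.2500° E.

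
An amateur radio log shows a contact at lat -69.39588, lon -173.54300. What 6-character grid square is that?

Add 180° to longitude and 90° to latitude: 6.4570, 20.6041.
Field: 6.4570/20 → 0 → A, 20.6041/10 → 2 → C; chars AC.
Square: 6.4570/2 → 3, 0.6041/1 → 0; chars 30.
Subsquare: 0.4570/0.0833333 → 5 → f, 0.6041/0.0416667 → 14 → o; chars fo.

AC30fo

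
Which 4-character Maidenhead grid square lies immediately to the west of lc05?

KC95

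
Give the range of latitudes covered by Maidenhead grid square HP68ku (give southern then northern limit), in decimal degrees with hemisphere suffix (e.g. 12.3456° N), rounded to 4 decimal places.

Field H=7, P=15: +7·20° lon, +15·10° lat → SW at lon -40°, lat 60°.
Square 6, 8: +6·2° lon, +8·1° lat → SW at lon -28°, lat 68°.
Subsquare k=10, u=20: +10·0.0833333° lon, +20·0.0416667° lat → SW at lon -27.1667°, lat 68.8333°.
Cell spans 0.0833333° lon × 0.0416667° lat.
south 68.8333° N, north 68.8750° N.

68.8333° N, 68.8750° N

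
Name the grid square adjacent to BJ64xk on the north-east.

Longitude subsquare x = 23; +1 → 24, wraps to 0 = a, carry into square.
Longitude square 6; +1 → 7.
Latitude subsquare k = 10; +1 → 11 = l.

BJ74al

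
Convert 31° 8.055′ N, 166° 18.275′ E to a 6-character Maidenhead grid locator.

Offset from 180°W / 90°S: lon 346.3046°, lat 121.1343°.
Field: 346.3046/20 → 17 → R, 121.1343/10 → 12 → M; chars RM.
Square: 6.3046/2 → 3, 1.1343/1 → 1; chars 31.
Subsquare: 0.3046/0.0833333 → 3 → d, 0.1343/0.0416667 → 3 → d; chars dd.

RM31dd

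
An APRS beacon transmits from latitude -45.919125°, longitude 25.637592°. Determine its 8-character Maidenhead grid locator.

KE24tb69

Add 180° to longitude and 90° to latitude: 205.63759, 44.08087.
Field: lon ⌊205.63759/20⌋ = 10 → K; lat ⌊44.08087/10⌋ = 4 → E.
Square: lon ⌊5.63759/2⌋ = 2; lat ⌊4.08087/1⌋ = 4.
Subsquare: lon ⌊1.63759/0.0833333⌋ = 19 → t; lat ⌊0.08087/0.0416667⌋ = 1 → b.
Extended square: lon ⌊0.05426/0.00833333⌋ = 6; lat ⌊0.03921/0.00416667⌋ = 9.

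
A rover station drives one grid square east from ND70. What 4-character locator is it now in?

ND80

Longitude square 7; +1 → 8.
The latitude characters are unchanged.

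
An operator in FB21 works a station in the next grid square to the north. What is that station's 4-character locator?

FB22

Latitude square 1; +1 → 2.
The longitude characters are unchanged.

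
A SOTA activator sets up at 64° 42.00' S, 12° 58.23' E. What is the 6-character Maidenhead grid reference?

Add 180° to longitude and 90° to latitude: 192.9705, 25.3000.
Field (20°×10°, letters A–R): 192.9705/20 → 9 → J, 25.3000/10 → 2 → C; chars JC.
Square (2°×1°, digits 0–9): 12.9705/2 → 6, 5.3000/1 → 5; chars 65.
Subsquare (5′×2.5′, letters a–x): 0.9705/0.0833333 → 11 → l, 0.3000/0.0416667 → 7 → h; chars lh.

JC65lh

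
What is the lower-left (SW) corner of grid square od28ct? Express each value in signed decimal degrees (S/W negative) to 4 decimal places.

-51.2083, 104.1667

Field O=14, D=3: +14·20° lon, +3·10° lat → SW at lon 100°, lat -60°.
Square 2, 8: +2·2° lon, +8·1° lat → SW at lon 104°, lat -52°.
Subsquare c=2, t=19: +2·0.0833333° lon, +19·0.0416667° lat → SW at lon 104.167°, lat -51.2083°.
latitude -51.2083, longitude 104.1667.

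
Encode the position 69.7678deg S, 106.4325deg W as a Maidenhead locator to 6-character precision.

DC60sf

Shift to the Maidenhead origin (180°W, 90°S): lon 73.5675, lat 20.2322.
Field: lon ⌊73.5675/20⌋ = 3 → D; lat ⌊20.2322/10⌋ = 2 → C.
Square: lon ⌊13.5675/2⌋ = 6; lat ⌊0.2322/1⌋ = 0.
Subsquare: lon ⌊1.5675/0.0833333⌋ = 18 → s; lat ⌊0.2322/0.0416667⌋ = 5 → f.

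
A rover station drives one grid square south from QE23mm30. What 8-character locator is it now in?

Latitude extended square 0; −1 → -1, wraps to 9, carry into subsquare.
Latitude subsquare m = 12; −1 → 11 = l.
The longitude characters are unchanged.

QE23ml39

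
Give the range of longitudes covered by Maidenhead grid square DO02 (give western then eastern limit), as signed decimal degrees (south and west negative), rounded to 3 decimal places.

Field D=3, O=14: +3·20° lon, +14·10° lat → SW at lon -120°, lat 50°.
Square 0, 2: +0·2° lon, +2·1° lat → SW at lon -120°, lat 52°.
Cell spans 2° lon × 1° lat.
west -120.000, east -118.000.

-120.000, -118.000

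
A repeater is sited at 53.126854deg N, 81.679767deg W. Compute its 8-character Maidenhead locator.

Offset from 180°W / 90°S: lon 98.32023°, lat 143.12685°.
Field (20°×10°, letters A–R): 98.32023/20 → 4 → E, 143.12685/10 → 14 → O; chars EO.
Square (2°×1°, digits 0–9): 18.32023/2 → 9, 3.12685/1 → 3; chars 93.
Subsquare (5′×2.5′, letters a–x): 0.32023/0.0833333 → 3 → d, 0.12685/0.0416667 → 3 → d; chars dd.
Extended square (30″×15″, digits 0–9): 0.07023/0.00833333 → 8, 0.00185/0.00416667 → 0; chars 80.

EO93dd80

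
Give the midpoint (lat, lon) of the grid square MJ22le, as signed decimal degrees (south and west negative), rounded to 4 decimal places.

Field M=12, J=9: +12·20° lon, +9·10° lat → SW at lon 60°, lat 0°.
Square 2, 2: +2·2° lon, +2·1° lat → SW at lon 64°, lat 2°.
Subsquare l=11, e=4: +11·0.0833333° lon, +4·0.0416667° lat → SW at lon 64.9167°, lat 2.16667°.
Cell spans 0.0833333° lon × 0.0416667° lat. Centre is SW corner plus half of each.
latitude 2.1875, longitude 64.9583.

2.1875, 64.9583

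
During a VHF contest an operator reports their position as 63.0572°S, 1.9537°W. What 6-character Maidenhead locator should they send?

IC96aw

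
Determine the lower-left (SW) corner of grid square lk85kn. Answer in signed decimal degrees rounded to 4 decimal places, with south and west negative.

Field L=11, K=10: +11·20° lon, +10·10° lat → SW at lon 40°, lat 10°.
Square 8, 5: +8·2° lon, +5·1° lat → SW at lon 56°, lat 15°.
Subsquare k=10, n=13: +10·0.0833333° lon, +13·0.0416667° lat → SW at lon 56.8333°, lat 15.5417°.
latitude 15.5417, longitude 56.8333.

15.5417, 56.8333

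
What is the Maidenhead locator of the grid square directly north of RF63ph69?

RF63pi60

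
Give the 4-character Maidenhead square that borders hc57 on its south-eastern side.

Longitude square 5; +1 → 6.
Latitude square 7; −1 → 6.

HC66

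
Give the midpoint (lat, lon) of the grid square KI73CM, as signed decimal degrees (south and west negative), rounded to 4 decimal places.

Field K=10, I=8: +10·20° lon, +8·10° lat → SW at lon 20°, lat -10°.
Square 7, 3: +7·2° lon, +3·1° lat → SW at lon 34°, lat -7°.
Subsquare c=2, m=12: +2·0.0833333° lon, +12·0.0416667° lat → SW at lon 34.1667°, lat -6.5°.
Cell spans 0.0833333° lon × 0.0416667° lat. Centre is SW corner plus half of each.
latitude -6.4792, longitude 34.2083.

-6.4792, 34.2083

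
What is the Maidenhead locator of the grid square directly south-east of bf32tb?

BF32ua

Longitude subsquare t = 19; +1 → 20 = u.
Latitude subsquare b = 1; −1 → 0 = a.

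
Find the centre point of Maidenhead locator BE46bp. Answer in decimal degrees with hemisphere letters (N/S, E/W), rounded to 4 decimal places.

43.3542° S, 151.8750° W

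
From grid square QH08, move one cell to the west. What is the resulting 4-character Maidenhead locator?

Longitude square 0; −1 → -1, wraps to 9, carry into field.
Longitude field Q = 16; −1 → 15 = P.
The latitude characters are unchanged.

PH98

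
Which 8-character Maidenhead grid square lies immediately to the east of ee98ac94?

EE98bc04

Longitude extended square 9; +1 → 10, wraps to 0, carry into subsquare.
Longitude subsquare a = 0; +1 → 1 = b.
The latitude characters are unchanged.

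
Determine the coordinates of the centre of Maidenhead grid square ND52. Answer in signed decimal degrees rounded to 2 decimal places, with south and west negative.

Field N=13, D=3: +13·20° lon, +3·10° lat → SW at lon 80°, lat -60°.
Square 5, 2: +5·2° lon, +2·1° lat → SW at lon 90°, lat -58°.
Cell spans 2° lon × 1° lat. Centre is SW corner plus half of each.
latitude -57.50, longitude 91.00.

-57.50, 91.00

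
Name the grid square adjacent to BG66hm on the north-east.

Longitude subsquare h = 7; +1 → 8 = i.
Latitude subsquare m = 12; +1 → 13 = n.

BG66in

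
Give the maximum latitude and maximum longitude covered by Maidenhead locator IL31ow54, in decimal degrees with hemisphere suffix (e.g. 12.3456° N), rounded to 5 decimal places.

Field I=8, L=11: +8·20° lon, +11·10° lat → SW at lon -20°, lat 20°.
Square 3, 1: +3·2° lon, +1·1° lat → SW at lon -14°, lat 21°.
Subsquare o=14, w=22: +14·0.0833333° lon, +22·0.0416667° lat → SW at lon -12.8333°, lat 21.9167°.
Extended square 5, 4: +5·0.00833333° lon, +4·0.00416667° lat → SW at lon -12.7917°, lat 21.9333°.
Cell spans 0.00833333° lon × 0.00416667° lat. NE corner is SW corner plus one full cell.
latitude 21.93750° N, longitude 12.78333° W.

21.93750° N, 12.78333° W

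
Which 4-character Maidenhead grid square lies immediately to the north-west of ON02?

NN93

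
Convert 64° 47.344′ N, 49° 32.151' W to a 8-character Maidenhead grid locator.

GP54fs59

Shift to the Maidenhead origin (180°W, 90°S): lon 130.46415, lat 154.78907.
Field: lon ⌊130.46415/20⌋ = 6 → G; lat ⌊154.78907/10⌋ = 15 → P.
Square: lon ⌊10.46415/2⌋ = 5; lat ⌊4.78907/1⌋ = 4.
Subsquare: lon ⌊0.46415/0.0833333⌋ = 5 → f; lat ⌊0.78907/0.0416667⌋ = 18 → s.
Extended square: lon ⌊0.04748/0.00833333⌋ = 5; lat ⌊0.03907/0.00416667⌋ = 9.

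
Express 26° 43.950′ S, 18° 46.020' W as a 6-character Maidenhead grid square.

IG03og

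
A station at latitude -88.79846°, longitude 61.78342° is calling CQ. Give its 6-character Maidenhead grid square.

MA01ve

Shift to the Maidenhead origin (180°W, 90°S): lon 241.7834, lat 1.2015.
Field: 241.7834/20 → 12 → M, 1.2015/10 → 0 → A; chars MA.
Square: 1.7834/2 → 0, 1.2015/1 → 1; chars 01.
Subsquare: 1.7834/0.0833333 → 21 → v, 0.2015/0.0416667 → 4 → e; chars ve.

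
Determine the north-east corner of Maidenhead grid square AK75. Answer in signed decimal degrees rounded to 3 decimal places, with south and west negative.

16.000, -164.000

Field A=0, K=10: +0·20° lon, +10·10° lat → SW at lon -180°, lat 10°.
Square 7, 5: +7·2° lon, +5·1° lat → SW at lon -166°, lat 15°.
Cell spans 2° lon × 1° lat. NE corner is SW corner plus one full cell.
latitude 16.000, longitude -164.000.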